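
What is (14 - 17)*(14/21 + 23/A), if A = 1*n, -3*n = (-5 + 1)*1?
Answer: -215/4 ≈ -53.750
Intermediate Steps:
n = 4/3 (n = -(-5 + 1)/3 = -(-4)/3 = -⅓*(-4) = 4/3 ≈ 1.3333)
A = 4/3 (A = 1*(4/3) = 4/3 ≈ 1.3333)
(14 - 17)*(14/21 + 23/A) = (14 - 17)*(14/21 + 23/(4/3)) = -3*(14*(1/21) + 23*(¾)) = -3*(⅔ + 69/4) = -3*215/12 = -215/4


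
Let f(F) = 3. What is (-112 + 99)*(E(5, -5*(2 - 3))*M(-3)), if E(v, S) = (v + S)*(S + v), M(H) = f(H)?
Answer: -3900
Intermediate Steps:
M(H) = 3
E(v, S) = (S + v)² (E(v, S) = (S + v)*(S + v) = (S + v)²)
(-112 + 99)*(E(5, -5*(2 - 3))*M(-3)) = (-112 + 99)*((-5*(2 - 3) + 5)²*3) = -13*(-5*(-1) + 5)²*3 = -13*(5 + 5)²*3 = -13*10²*3 = -1300*3 = -13*300 = -3900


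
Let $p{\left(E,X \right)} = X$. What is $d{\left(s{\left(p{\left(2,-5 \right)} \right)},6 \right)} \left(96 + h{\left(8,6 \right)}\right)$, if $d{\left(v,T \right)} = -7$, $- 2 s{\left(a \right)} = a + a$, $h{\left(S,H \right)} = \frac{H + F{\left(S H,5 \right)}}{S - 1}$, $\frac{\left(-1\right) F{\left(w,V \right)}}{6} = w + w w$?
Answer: $13434$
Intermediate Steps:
$F{\left(w,V \right)} = - 6 w - 6 w^{2}$ ($F{\left(w,V \right)} = - 6 \left(w + w w\right) = - 6 \left(w + w^{2}\right) = - 6 w - 6 w^{2}$)
$h{\left(S,H \right)} = \frac{H - 6 H S \left(1 + H S\right)}{-1 + S}$ ($h{\left(S,H \right)} = \frac{H - 6 S H \left(1 + S H\right)}{S - 1} = \frac{H - 6 H S \left(1 + H S\right)}{-1 + S}$)
$s{\left(a \right)} = - a$ ($s{\left(a \right)} = - \frac{a + a}{2} = - \frac{2 a}{2} = - a$)
$d{\left(s{\left(p{\left(2,-5 \right)} \right)},6 \right)} \left(96 + h{\left(8,6 \right)}\right) = - 7 \left(96 + \frac{6 \left(1 - 48 \left(1 + 6 \cdot 8\right)\right)}{-1 + 8}\right) = - 7 \left(96 + \frac{6 \left(1 - 48 \left(1 + 48\right)\right)}{7}\right) = - 7 \left(96 + 6 \cdot \frac{1}{7} \left(1 - 48 \cdot 49\right)\right) = - 7 \left(96 + 6 \cdot \frac{1}{7} \left(1 - 2352\right)\right) = - 7 \left(96 + 6 \cdot \frac{1}{7} \left(-2351\right)\right) = - 7 \left(96 - \frac{14106}{7}\right) = \left(-7\right) \left(- \frac{13434}{7}\right) = 13434$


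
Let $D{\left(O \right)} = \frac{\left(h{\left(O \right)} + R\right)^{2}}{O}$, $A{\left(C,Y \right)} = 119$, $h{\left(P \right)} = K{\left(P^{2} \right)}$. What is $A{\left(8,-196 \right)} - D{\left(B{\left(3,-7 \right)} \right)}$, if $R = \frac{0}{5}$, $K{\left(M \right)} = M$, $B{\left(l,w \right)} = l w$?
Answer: $9380$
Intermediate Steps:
$h{\left(P \right)} = P^{2}$
$R = 0$ ($R = 0 \cdot \frac{1}{5} = 0$)
$D{\left(O \right)} = O^{3}$ ($D{\left(O \right)} = \frac{\left(O^{2} + 0\right)^{2}}{O} = \frac{\left(O^{2}\right)^{2}}{O} = \frac{O^{4}}{O} = O^{3}$)
$A{\left(8,-196 \right)} - D{\left(B{\left(3,-7 \right)} \right)} = 119 - \left(3 \left(-7\right)\right)^{3} = 119 - \left(-21\right)^{3} = 119 - -9261 = 119 + 9261 = 9380$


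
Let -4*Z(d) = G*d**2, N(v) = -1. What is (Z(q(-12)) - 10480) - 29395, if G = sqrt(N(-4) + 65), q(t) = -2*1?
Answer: -39883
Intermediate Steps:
q(t) = -2
G = 8 (G = sqrt(-1 + 65) = sqrt(64) = 8)
Z(d) = -2*d**2
(Z(q(-12)) - 10480) - 29395 = (-2*(-2)**2 - 10480) - 29395 = (-2*4 - 10480) - 29395 = (-8 - 10480) - 29395 = -10488 - 29395 = -39883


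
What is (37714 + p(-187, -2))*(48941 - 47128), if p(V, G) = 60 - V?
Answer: 68823293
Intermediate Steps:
(37714 + p(-187, -2))*(48941 - 47128) = (37714 + (60 - 1*(-187)))*(48941 - 47128) = (37714 + (60 + 187))*1813 = (37714 + 247)*1813 = 37961*1813 = 68823293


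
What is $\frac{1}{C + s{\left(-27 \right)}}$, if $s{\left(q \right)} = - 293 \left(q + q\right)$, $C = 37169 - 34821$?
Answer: $\frac{1}{18170} \approx 5.5036 \cdot 10^{-5}$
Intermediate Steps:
$C = 2348$
$s{\left(q \right)} = - 586 q$ ($s{\left(q \right)} = - 293 \cdot 2 q = - 586 q$)
$\frac{1}{C + s{\left(-27 \right)}} = \frac{1}{2348 - -15822} = \frac{1}{2348 + 15822} = \frac{1}{18170}$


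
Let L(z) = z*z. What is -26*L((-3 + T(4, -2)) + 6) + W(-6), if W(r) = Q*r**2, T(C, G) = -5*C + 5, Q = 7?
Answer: -3492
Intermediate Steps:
T(C, G) = 5 - 5*C
L(z) = z**2
W(r) = 7*r**2
-26*L((-3 + T(4, -2)) + 6) + W(-6) = -26*((-3 + (5 - 5*4)) + 6)**2 + 7*(-6)**2 = -26*((-3 + (5 - 20)) + 6)**2 + 7*36 = -26*((-3 - 15) + 6)**2 + 252 = -26*(-18 + 6)**2 + 252 = -26*(-12)**2 + 252 = -26*144 + 252 = -3744 + 252 = -3492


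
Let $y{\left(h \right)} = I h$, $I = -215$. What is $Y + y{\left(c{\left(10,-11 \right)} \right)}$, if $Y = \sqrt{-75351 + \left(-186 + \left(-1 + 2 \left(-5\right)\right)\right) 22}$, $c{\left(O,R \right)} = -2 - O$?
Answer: $2580 + i \sqrt{79685} \approx 2580.0 + 282.29 i$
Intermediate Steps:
$y{\left(h \right)} = - 215 h$
$Y = i \sqrt{79685}$ ($Y = \sqrt{-75351 + \left(-186 - 11\right) 22} = \sqrt{-75351 - 4334} = \sqrt{-79685} = i \sqrt{79685} \approx 282.29 i$)
$Y + y{\left(c{\left(10,-11 \right)} \right)} = i \sqrt{79685} - 215 \left(-2 - 10\right) = i \sqrt{79685} - -2580 = i \sqrt{79685} + 2580 = 2580 + i \sqrt{79685}$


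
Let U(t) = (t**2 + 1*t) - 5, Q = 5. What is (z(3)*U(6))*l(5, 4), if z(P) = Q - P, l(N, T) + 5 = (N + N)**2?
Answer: 7030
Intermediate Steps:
l(N, T) = -5 + 4*N**2 (l(N, T) = -5 + (N + N)**2 = -5 + (2*N)**2 = -5 + 4*N**2)
U(t) = -5 + t + t**2 (U(t) = (t**2 + t) - 5 = (t + t**2) - 5 = -5 + t + t**2)
z(P) = 5 - P
(z(3)*U(6))*l(5, 4) = ((5 - 1*3)*(-5 + 6 + 6**2))*(-5 + 4*5**2) = ((5 - 3)*(-5 + 6 + 36))*(-5 + 4*25) = (2*37)*(-5 + 100) = 74*95 = 7030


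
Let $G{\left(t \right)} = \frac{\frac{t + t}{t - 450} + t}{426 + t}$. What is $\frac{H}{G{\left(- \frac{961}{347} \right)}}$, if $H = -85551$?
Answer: $\frac{657986388409207}{50105579} \approx 1.3132 \cdot 10^{7}$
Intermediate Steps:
$G{\left(t \right)} = \frac{t + \frac{2 t}{-450 + t}}{426 + t}$ ($G{\left(t \right)} = \frac{\frac{2 t}{-450 + t} + t}{426 + t} = \frac{t + \frac{2 t}{-450 + t}}{426 + t}$)
$\frac{H}{G{\left(- \frac{961}{347} \right)}} = - \frac{85551}{- \frac{961}{347} \frac{1}{-191700 + \left(- \frac{961}{347}\right)^{2} - 24 \left(- \frac{961}{347}\right)} \left(-448 - \frac{961}{347}\right)} = - \frac{85551}{\left(-961\right) \frac{1}{347} \frac{1}{-191700 + \left(\left(-961\right) \frac{1}{347}\right)^{2} - 24 \left(\left(-961\right) \frac{1}{347}\right)} \left(-448 - \frac{961}{347}\right)} = - \frac{85551}{\left(- \frac{961}{347}\right) \frac{1}{-191700 + \left(- \frac{961}{347}\right)^{2} - - \frac{23064}{347}} \left(-448 - \frac{961}{347}\right)} = - \frac{85551}{\left(- \frac{961}{347}\right) \frac{1}{-191700 + \frac{923521}{120409} + \frac{23064}{347}} \left(- \frac{156417}{347}\right)} = - \frac{85551}{\left(- \frac{961}{347}\right) \frac{1}{- \frac{23073478571}{120409}} \left(- \frac{156417}{347}\right)} = - \frac{85551}{\left(- \frac{961}{347}\right) \left(- \frac{120409}{23073478571}\right) \left(- \frac{156417}{347}\right)} = - \frac{85551}{- \frac{150316737}{23073478571}} = \left(-85551\right) \left(- \frac{23073478571}{150316737}\right) = \frac{657986388409207}{50105579}$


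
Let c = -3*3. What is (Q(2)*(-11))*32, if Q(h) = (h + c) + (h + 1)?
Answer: 1408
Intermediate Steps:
c = -9
Q(h) = -8 + 2*h (Q(h) = (h - 9) + (h + 1) = (-9 + h) + (1 + h) = -8 + 2*h)
(Q(2)*(-11))*32 = ((-8 + 2*2)*(-11))*32 = ((-8 + 4)*(-11))*32 = -4*(-11)*32 = 44*32 = 1408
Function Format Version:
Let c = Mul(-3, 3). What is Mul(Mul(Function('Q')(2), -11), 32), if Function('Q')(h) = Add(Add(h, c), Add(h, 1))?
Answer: 1408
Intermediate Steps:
c = -9
Function('Q')(h) = Add(-8, Mul(2, h)) (Function('Q')(h) = Add(Add(h, -9), Add(h, 1)) = Add(Add(-9, h), Add(1, h)) = Add(-8, Mul(2, h)))
Mul(Mul(Function('Q')(2), -11), 32) = Mul(Mul(Add(-8, Mul(2, 2)), -11), 32) = Mul(Mul(Add(-8, 4), -11), 32) = Mul(Mul(-4, -11), 32) = Mul(44, 32) = 1408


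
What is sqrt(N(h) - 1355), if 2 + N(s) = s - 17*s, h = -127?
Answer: 15*sqrt(3) ≈ 25.981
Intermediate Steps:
N(s) = -2 - 16*s (N(s) = -2 + (s - 17*s) = -2 - 16*s)
sqrt(N(h) - 1355) = sqrt((-2 - 16*(-127)) - 1355) = sqrt((-2 + 2032) - 1355) = sqrt(2030 - 1355) = sqrt(675) = 15*sqrt(3)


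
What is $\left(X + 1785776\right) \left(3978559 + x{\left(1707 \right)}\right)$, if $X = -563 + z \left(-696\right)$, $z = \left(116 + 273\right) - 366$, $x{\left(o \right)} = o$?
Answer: $7041906508530$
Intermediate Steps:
$z = 23$ ($z = 389 - 366 = 23$)
$X = -16571$ ($X = -563 + 23 \left(-696\right) = -563 - 16008 = -16571$)
$\left(X + 1785776\right) \left(3978559 + x{\left(1707 \right)}\right) = \left(-16571 + 1785776\right) \left(3978559 + 1707\right) = 1769205 \cdot 3980266 = 7041906508530$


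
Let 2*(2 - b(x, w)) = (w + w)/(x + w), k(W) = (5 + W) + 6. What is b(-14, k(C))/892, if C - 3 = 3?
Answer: -11/2676 ≈ -0.0041106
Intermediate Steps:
C = 6 (C = 3 + 3 = 6)
k(W) = 11 + W
b(x, w) = 2 - w/(w + x) (b(x, w) = 2 - (w + w)/(2*(x + w)) = 2 - 2*w/(2*(w + x)) = 2 - w/(w + x))
b(-14, k(C))/892 = (((11 + 6) + 2*(-14))/((11 + 6) - 14))/892 = ((17 - 28)/(17 - 14))*(1/892) = (-11/3)*(1/892) = ((⅓)*(-11))*(1/892) = -11/3*1/892 = -11/2676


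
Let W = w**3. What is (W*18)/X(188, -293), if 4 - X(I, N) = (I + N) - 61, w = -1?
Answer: -9/85 ≈ -0.10588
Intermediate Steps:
X(I, N) = 65 - I - N (X(I, N) = 4 - ((I + N) - 61) = 4 - (-61 + I + N) = 4 + (61 - I - N) = 65 - I - N)
W = -1 (W = (-1)**3 = -1)
(W*18)/X(188, -293) = (-1*18)/(65 - 1*188 - 1*(-293)) = -18/(65 - 188 + 293) = -18/170 = -18*1/170 = -9/85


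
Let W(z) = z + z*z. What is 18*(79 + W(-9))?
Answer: 2718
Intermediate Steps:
W(z) = z + z**2
18*(79 + W(-9)) = 18*(79 - 9*(1 - 9)) = 18*(79 - 9*(-8)) = 18*(79 + 72) = 18*151 = 2718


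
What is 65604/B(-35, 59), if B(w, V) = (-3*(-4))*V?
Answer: 5467/59 ≈ 92.661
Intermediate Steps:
B(w, V) = 12*V
65604/B(-35, 59) = 65604/((12*59)) = 65604/708 = 65604*(1/708) = 5467/59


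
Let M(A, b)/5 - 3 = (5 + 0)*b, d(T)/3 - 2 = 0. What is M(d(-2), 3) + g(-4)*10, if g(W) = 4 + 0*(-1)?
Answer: 130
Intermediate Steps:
d(T) = 6 (d(T) = 6 + 3*0 = 6 + 0 = 6)
M(A, b) = 15 + 25*b (M(A, b) = 15 + 5*((5 + 0)*b) = 15 + 5*(5*b) = 15 + 25*b)
g(W) = 4 (g(W) = 4 + 0 = 4)
M(d(-2), 3) + g(-4)*10 = (15 + 25*3) + 4*10 = (15 + 75) + 40 = 90 + 40 = 130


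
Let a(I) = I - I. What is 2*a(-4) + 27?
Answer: 27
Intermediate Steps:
a(I) = 0
2*a(-4) + 27 = 2*0 + 27 = 0 + 27 = 27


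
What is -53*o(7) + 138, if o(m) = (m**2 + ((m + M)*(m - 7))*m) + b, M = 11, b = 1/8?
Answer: -19725/8 ≈ -2465.6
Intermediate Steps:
b = 1/8 ≈ 0.12500
o(m) = 1/8 + m**2 + m*(-7 + m)*(11 + m) (o(m) = (m**2 + ((m + 11)*(m - 7))*m) + 1/8 = (m**2 + ((11 + m)*(-7 + m))*m) + 1/8 = (m**2 + ((-7 + m)*(11 + m))*m) + 1/8 = (m**2 + m*(-7 + m)*(11 + m)) + 1/8 = 1/8 + m**2 + m*(-7 + m)*(11 + m))
-53*o(7) + 138 = -53*(1/8 + 7**3 - 77*7 + 5*7**2) + 138 = -53*(1/8 + 343 - 539 + 5*49) + 138 = -53*(1/8 + 343 - 539 + 245) + 138 = -53*393/8 + 138 = -20829/8 + 138 = -19725/8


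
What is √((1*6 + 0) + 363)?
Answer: 3*√41 ≈ 19.209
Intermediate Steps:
√((1*6 + 0) + 363) = √((6 + 0) + 363) = √(6 + 363) = √369 = 3*√41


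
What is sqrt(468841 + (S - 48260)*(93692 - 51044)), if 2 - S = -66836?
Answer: sqrt(792783385) ≈ 28156.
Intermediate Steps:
S = 66838 (S = 2 - 1*(-66836) = 2 + 66836 = 66838)
sqrt(468841 + (S - 48260)*(93692 - 51044)) = sqrt(468841 + (66838 - 48260)*(93692 - 51044)) = sqrt(468841 + 18578*42648) = sqrt(468841 + 792314544) = sqrt(792783385)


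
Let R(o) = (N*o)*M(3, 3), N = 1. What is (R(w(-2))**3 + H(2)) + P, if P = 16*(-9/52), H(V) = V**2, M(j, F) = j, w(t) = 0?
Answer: 16/13 ≈ 1.2308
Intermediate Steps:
R(o) = 3*o (R(o) = (1*o)*3 = o*3 = 3*o)
P = -36/13 (P = 16*(-9*1/52) = 16*(-9/52) = -36/13 ≈ -2.7692)
(R(w(-2))**3 + H(2)) + P = ((3*0)**3 + 2**2) - 36/13 = (0**3 + 4) - 36/13 = (0 + 4) - 36/13 = 4 - 36/13 = 16/13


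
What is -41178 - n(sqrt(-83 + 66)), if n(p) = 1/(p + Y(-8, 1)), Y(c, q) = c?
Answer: -3335410/81 + I*sqrt(17)/81 ≈ -41178.0 + 0.050903*I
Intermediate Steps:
n(p) = 1/(-8 + p) (n(p) = 1/(p - 8) = 1/(-8 + p))
-41178 - n(sqrt(-83 + 66)) = -41178 - 1/(-8 + sqrt(-83 + 66)) = -41178 - 1/(-8 + sqrt(-17)) = -41178 - 1/(-8 + I*sqrt(17))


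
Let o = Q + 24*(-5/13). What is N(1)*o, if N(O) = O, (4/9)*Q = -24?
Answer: -822/13 ≈ -63.231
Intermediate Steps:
Q = -54 (Q = (9/4)*(-24) = -54)
o = -822/13 (o = -54 + 24*(-5/13) = -54 - 120/13 = -822/13 ≈ -63.231)
N(1)*o = 1*(-822/13) = -822/13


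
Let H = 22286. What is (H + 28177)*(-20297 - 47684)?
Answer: -3430525203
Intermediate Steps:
(H + 28177)*(-20297 - 47684) = (22286 + 28177)*(-20297 - 47684) = 50463*(-67981) = -3430525203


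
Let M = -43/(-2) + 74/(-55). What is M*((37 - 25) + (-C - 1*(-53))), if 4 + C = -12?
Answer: 179577/110 ≈ 1632.5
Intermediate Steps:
C = -16 (C = -4 - 12 = -16)
M = 2217/110 (M = -43*(-½) + 74*(-1/55) = 43/2 - 74/55 = 2217/110 ≈ 20.155)
M*((37 - 25) + (-C - 1*(-53))) = 2217*((37 - 25) + (-1*(-16) - 1*(-53)))/110 = 2217*(12 + (16 + 53))/110 = 2217*(12 + 69)/110 = (2217/110)*81 = 179577/110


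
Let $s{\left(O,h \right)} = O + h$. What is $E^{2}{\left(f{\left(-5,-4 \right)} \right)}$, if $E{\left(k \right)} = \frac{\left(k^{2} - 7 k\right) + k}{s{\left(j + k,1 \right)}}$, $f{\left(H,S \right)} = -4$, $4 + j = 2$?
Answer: $64$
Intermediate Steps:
$j = -2$ ($j = -4 + 2 = -2$)
$E{\left(k \right)} = \frac{k^{2} - 6 k}{-1 + k}$ ($E{\left(k \right)} = \frac{\left(k^{2} - 7 k\right) + k}{\left(-2 + k\right) + 1} = \frac{k^{2} - 6 k}{-1 + k}$)
$E^{2}{\left(f{\left(-5,-4 \right)} \right)} = \left(- \frac{4 \left(-6 - 4\right)}{-1 - 4}\right)^{2} = \left(\left(-4\right) \frac{1}{-5} \left(-10\right)\right)^{2} = \left(\left(-4\right) \left(- \frac{1}{5}\right) \left(-10\right)\right)^{2} = \left(-8\right)^{2} = 64$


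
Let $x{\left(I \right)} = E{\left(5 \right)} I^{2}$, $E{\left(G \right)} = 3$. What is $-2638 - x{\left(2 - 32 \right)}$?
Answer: $-5338$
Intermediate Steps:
$x{\left(I \right)} = 3 I^{2}$
$-2638 - x{\left(2 - 32 \right)} = -2638 - 3 \left(2 - 32\right)^{2} = -2638 - 3 \left(-30\right)^{2} = -2638 - 3 \cdot 900 = -2638 - 2700 = -5338$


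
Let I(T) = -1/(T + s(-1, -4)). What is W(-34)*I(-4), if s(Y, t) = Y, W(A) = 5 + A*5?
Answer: -33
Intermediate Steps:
W(A) = 5 + 5*A
I(T) = -1/(-1 + T) (I(T) = -1/(T - 1) = -1/(-1 + T))
W(-34)*I(-4) = (5 + 5*(-34))*(-1/(-1 - 4)) = (5 - 170)*(-1/(-5)) = -(-165)*(-1)/5 = -165*⅕ = -33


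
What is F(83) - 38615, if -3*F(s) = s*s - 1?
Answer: -40911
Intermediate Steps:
F(s) = ⅓ - s²/3 (F(s) = -(s*s - 1)/3 = -(s² - 1)/3 = -(-1 + s²)/3 = ⅓ - s²/3)
F(83) - 38615 = (⅓ - ⅓*83²) - 38615 = (⅓ - ⅓*6889) - 38615 = (⅓ - 6889/3) - 38615 = -2296 - 38615 = -40911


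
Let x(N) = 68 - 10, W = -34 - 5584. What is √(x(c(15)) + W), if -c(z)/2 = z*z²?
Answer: 2*I*√1390 ≈ 74.565*I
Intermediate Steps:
c(z) = -2*z³ (c(z) = -2*z*z² = -2*z³)
W = -5618
x(N) = 58
√(x(c(15)) + W) = √(58 - 5618) = √(-5560) = 2*I*√1390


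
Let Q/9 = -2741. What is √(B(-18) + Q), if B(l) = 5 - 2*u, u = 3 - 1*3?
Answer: 2*I*√6166 ≈ 157.05*I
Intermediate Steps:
Q = -24669 (Q = 9*(-2741) = -24669)
u = 0 (u = 3 - 3 = 0)
B(l) = 5 (B(l) = 5 - 2*0 = 5 + 0 = 5)
√(B(-18) + Q) = √(5 - 24669) = √(-24664) = 2*I*√6166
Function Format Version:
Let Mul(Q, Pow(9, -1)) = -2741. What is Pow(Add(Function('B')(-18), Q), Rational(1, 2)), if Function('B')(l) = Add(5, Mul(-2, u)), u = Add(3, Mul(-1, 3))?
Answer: Mul(2, I, Pow(6166, Rational(1, 2))) ≈ Mul(157.05, I)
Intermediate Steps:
Q = -24669 (Q = Mul(9, -2741) = -24669)
u = 0 (u = Add(3, -3) = 0)
Function('B')(l) = 5 (Function('B')(l) = Add(5, Mul(-2, 0)) = Add(5, 0) = 5)
Pow(Add(Function('B')(-18), Q), Rational(1, 2)) = Pow(Add(5, -24669), Rational(1, 2)) = Pow(-24664, Rational(1, 2)) = Mul(2, I, Pow(6166, Rational(1, 2)))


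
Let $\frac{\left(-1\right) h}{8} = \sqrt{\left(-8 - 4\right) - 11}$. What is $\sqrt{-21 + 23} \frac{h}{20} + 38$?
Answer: $38 - \frac{2 i \sqrt{46}}{5} \approx 38.0 - 2.7129 i$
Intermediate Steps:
$h = - 8 i \sqrt{23}$ ($h = - 8 \sqrt{\left(-8 - 4\right) - 11} = - 8 \sqrt{-12 - 11} = - 8 \sqrt{-23} = - 8 i \sqrt{23} \approx - 38.367 i$)
$\sqrt{-21 + 23} \frac{h}{20} + 38 = \sqrt{-21 + 23} \frac{\left(-8\right) i \sqrt{23}}{20} + 38 = \sqrt{2} - 8 i \sqrt{23} \cdot \frac{1}{20} + 38 = \sqrt{2} \left(- \frac{2 i \sqrt{23}}{5}\right) + 38 = - \frac{2 i \sqrt{46}}{5} + 38 = 38 - \frac{2 i \sqrt{46}}{5}$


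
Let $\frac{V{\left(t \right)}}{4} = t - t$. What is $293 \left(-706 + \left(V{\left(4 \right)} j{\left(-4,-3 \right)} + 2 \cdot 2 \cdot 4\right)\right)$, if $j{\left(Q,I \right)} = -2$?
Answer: $-202170$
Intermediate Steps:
$V{\left(t \right)} = 0$ ($V{\left(t \right)} = 4 \left(t - t\right) = 4 \cdot 0 = 0$)
$293 \left(-706 + \left(V{\left(4 \right)} j{\left(-4,-3 \right)} + 2 \cdot 2 \cdot 4\right)\right) = 293 \left(-706 + \left(0 \left(-2\right) + 2 \cdot 2 \cdot 4\right)\right) = 293 \left(-706 + \left(0 + 4 \cdot 4\right)\right) = 293 \left(-706 + \left(0 + 16\right)\right) = 293 \left(-706 + 16\right) = 293 \left(-690\right) = -202170$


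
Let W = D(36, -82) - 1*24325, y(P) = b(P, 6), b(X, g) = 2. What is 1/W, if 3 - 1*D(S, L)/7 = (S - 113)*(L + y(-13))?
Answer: -1/67424 ≈ -1.4832e-5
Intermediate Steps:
y(P) = 2
D(S, L) = 21 - 7*(-113 + S)*(2 + L) (D(S, L) = 21 - 7*(S - 113)*(L + 2) = 21 - 7*(-113 + S)*(2 + L))
W = -67424 (W = (1603 - 14*36 + 791*(-82) - 7*(-82)*36) - 1*24325 = (1603 - 504 - 64862 + 20664) - 24325 = -43099 - 24325 = -67424)
1/W = 1/(-67424) = -1/67424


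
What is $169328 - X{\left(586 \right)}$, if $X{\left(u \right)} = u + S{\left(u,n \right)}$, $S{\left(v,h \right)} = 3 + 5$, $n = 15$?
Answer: $168734$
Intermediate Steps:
$S{\left(v,h \right)} = 8$
$X{\left(u \right)} = 8 + u$ ($X{\left(u \right)} = u + 8 = 8 + u$)
$169328 - X{\left(586 \right)} = 169328 - \left(8 + 586\right) = 169328 - 594 = 168734$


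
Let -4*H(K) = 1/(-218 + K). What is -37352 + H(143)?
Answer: -11205599/300 ≈ -37352.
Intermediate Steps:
H(K) = -1/(4*(-218 + K))
-37352 + H(143) = -37352 - 1/(-872 + 4*143) = -37352 - 1/(-872 + 572) = -37352 - 1/(-300) = -37352 - 1*(-1/300) = -37352 + 1/300 = -11205599/300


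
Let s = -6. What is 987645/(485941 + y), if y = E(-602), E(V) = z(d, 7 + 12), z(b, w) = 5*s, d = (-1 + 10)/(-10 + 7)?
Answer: 987645/485911 ≈ 2.0326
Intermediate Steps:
d = -3 (d = 9/(-3) = 9*(-1/3) = -3)
z(b, w) = -30 (z(b, w) = 5*(-6) = -30)
E(V) = -30
y = -30
987645/(485941 + y) = 987645/(485941 - 30) = 987645/485911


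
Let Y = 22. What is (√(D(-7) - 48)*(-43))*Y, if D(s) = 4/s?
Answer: -1892*I*√595/7 ≈ -6593.0*I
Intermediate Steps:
(√(D(-7) - 48)*(-43))*Y = (√(4/(-7) - 48)*(-43))*22 = (√(4*(-⅐) - 48)*(-43))*22 = (√(-4/7 - 48)*(-43))*22 = (√(-340/7)*(-43))*22 = ((2*I*√595/7)*(-43))*22 = -86*I*√595/7*22 = -1892*I*√595/7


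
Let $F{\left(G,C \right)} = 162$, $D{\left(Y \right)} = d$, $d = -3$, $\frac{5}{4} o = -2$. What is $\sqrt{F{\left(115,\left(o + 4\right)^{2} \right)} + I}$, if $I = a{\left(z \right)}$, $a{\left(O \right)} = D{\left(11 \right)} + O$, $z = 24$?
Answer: $\sqrt{183} \approx 13.528$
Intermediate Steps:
$o = - \frac{8}{5}$ ($o = \frac{4}{5} \left(-2\right) = - \frac{8}{5} \approx -1.6$)
$D{\left(Y \right)} = -3$
$a{\left(O \right)} = -3 + O$
$I = 21$ ($I = -3 + 24 = 21$)
$\sqrt{F{\left(115,\left(o + 4\right)^{2} \right)} + I} = \sqrt{162 + 21} = \sqrt{183}$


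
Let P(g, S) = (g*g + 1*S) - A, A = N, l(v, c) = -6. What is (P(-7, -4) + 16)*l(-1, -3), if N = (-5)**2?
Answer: -216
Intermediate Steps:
N = 25
A = 25
P(g, S) = -25 + S + g**2 (P(g, S) = (g*g + 1*S) - 1*25 = (g**2 + S) - 25 = (S + g**2) - 25 = -25 + S + g**2)
(P(-7, -4) + 16)*l(-1, -3) = ((-25 - 4 + (-7)**2) + 16)*(-6) = ((-25 - 4 + 49) + 16)*(-6) = (20 + 16)*(-6) = 36*(-6) = -216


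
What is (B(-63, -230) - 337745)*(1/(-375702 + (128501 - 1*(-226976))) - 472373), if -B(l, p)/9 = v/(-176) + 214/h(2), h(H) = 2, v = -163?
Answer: 11390752138707169/71192 ≈ 1.6000e+11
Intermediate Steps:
B(l, p) = -170955/176 (B(l, p) = -9*(-163/(-176) + 214/2) = -9*(-163*(-1/176) + 214*(1/2)) = -9*(163/176 + 107) = -9*18995/176 = -170955/176)
(B(-63, -230) - 337745)*(1/(-375702 + (128501 - 1*(-226976))) - 472373) = (-170955/176 - 337745)*(1/(-375702 + (128501 - 1*(-226976))) - 472373) = -59614075*(1/(-375702 + (128501 + 226976)) - 472373)/176 = -59614075*(1/(-375702 + 355477) - 472373)/176 = -59614075*(1/(-20225) - 472373)/176 = -59614075*(-1/20225 - 472373)/176 = -59614075/176*(-9553743926/20225) = 11390752138707169/71192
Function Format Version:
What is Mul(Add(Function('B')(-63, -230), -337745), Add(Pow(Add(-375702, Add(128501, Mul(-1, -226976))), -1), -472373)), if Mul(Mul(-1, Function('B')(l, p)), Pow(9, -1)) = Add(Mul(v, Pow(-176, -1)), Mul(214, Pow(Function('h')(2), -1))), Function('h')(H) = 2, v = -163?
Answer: Rational(11390752138707169, 71192) ≈ 1.6000e+11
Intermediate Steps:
Function('B')(l, p) = Rational(-170955, 176) (Function('B')(l, p) = Mul(-9, Add(Mul(-163, Pow(-176, -1)), Mul(214, Pow(2, -1)))) = Mul(-9, Add(Mul(-163, Rational(-1, 176)), Mul(214, Rational(1, 2)))) = Mul(-9, Add(Rational(163, 176), 107)) = Mul(-9, Rational(18995, 176)) = Rational(-170955, 176))
Mul(Add(Function('B')(-63, -230), -337745), Add(Pow(Add(-375702, Add(128501, Mul(-1, -226976))), -1), -472373)) = Mul(Add(Rational(-170955, 176), -337745), Add(Pow(Add(-375702, Add(128501, Mul(-1, -226976))), -1), -472373)) = Mul(Rational(-59614075, 176), Add(Pow(Add(-375702, Add(128501, 226976)), -1), -472373)) = Mul(Rational(-59614075, 176), Add(Pow(Add(-375702, 355477), -1), -472373)) = Mul(Rational(-59614075, 176), Add(Pow(-20225, -1), -472373)) = Mul(Rational(-59614075, 176), Add(Rational(-1, 20225), -472373)) = Mul(Rational(-59614075, 176), Rational(-9553743926, 20225)) = Rational(11390752138707169, 71192)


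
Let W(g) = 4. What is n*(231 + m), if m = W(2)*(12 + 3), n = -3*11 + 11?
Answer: -6402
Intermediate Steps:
n = -22 (n = -33 + 11 = -22)
m = 60 (m = 4*(12 + 3) = 4*15 = 60)
n*(231 + m) = -22*(231 + 60) = -22*291 = -6402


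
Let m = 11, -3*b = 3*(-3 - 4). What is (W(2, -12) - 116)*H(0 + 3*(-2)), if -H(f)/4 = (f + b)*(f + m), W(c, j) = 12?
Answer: 2080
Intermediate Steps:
b = 7 (b = -(-3 - 4) = -(-7) = -1/3*(-21) = 7)
H(f) = -4*(7 + f)*(11 + f) (H(f) = -4*(f + 7)*(f + 11) = -4*(7 + f)*(11 + f))
(W(2, -12) - 116)*H(0 + 3*(-2)) = (12 - 116)*(-308 - 72*(0 + 3*(-2)) - 4*(0 + 3*(-2))**2) = -104*(-308 - 72*(0 - 6) - 4*(0 - 6)**2) = -104*(-308 - 72*(-6) - 4*(-6)**2) = -104*(-308 + 432 - 4*36) = -104*(-308 + 432 - 144) = -104*(-20) = 2080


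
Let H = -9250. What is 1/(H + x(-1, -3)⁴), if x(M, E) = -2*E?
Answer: -1/7954 ≈ -0.00012572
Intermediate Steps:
1/(H + x(-1, -3)⁴) = 1/(-9250 + (-2*(-3))⁴) = 1/(-9250 + 6⁴) = 1/(-9250 + 1296) = 1/(-7954) = -1/7954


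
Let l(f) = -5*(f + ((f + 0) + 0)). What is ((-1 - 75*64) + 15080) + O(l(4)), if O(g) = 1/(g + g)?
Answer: 822319/80 ≈ 10279.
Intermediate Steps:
l(f) = -10*f (l(f) = -5*(f + (f + 0)) = -5*(f + f) = -10*f)
O(g) = 1/(2*g)
((-1 - 75*64) + 15080) + O(l(4)) = ((-1 - 75*64) + 15080) + 1/(2*((-10*4))) = ((-1 - 4800) + 15080) + (½)/(-40) = (-4801 + 15080) + (½)*(-1/40) = 10279 - 1/80 = 822319/80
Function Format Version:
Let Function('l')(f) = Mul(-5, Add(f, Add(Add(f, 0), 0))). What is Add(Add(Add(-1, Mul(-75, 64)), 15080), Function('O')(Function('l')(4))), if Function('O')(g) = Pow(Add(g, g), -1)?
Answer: Rational(822319, 80) ≈ 10279.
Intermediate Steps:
Function('l')(f) = Mul(-10, f) (Function('l')(f) = Mul(-5, Add(f, Add(f, 0))) = Mul(-5, Add(f, f)) = Mul(-5, Mul(2, f)) = Mul(-10, f))
Function('O')(g) = Mul(Rational(1, 2), Pow(g, -1)) (Function('O')(g) = Pow(Mul(2, g), -1) = Mul(Rational(1, 2), Pow(g, -1)))
Add(Add(Add(-1, Mul(-75, 64)), 15080), Function('O')(Function('l')(4))) = Add(Add(Add(-1, Mul(-75, 64)), 15080), Mul(Rational(1, 2), Pow(Mul(-10, 4), -1))) = Add(Add(Add(-1, -4800), 15080), Mul(Rational(1, 2), Pow(-40, -1))) = Add(Add(-4801, 15080), Mul(Rational(1, 2), Rational(-1, 40))) = Add(10279, Rational(-1, 80)) = Rational(822319, 80)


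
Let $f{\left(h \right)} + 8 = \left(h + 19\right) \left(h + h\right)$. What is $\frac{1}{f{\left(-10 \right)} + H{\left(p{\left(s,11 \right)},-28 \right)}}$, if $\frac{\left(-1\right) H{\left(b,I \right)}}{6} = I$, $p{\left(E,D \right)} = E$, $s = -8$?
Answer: $- \frac{1}{20} \approx -0.05$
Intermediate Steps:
$H{\left(b,I \right)} = - 6 I$
$f{\left(h \right)} = -8 + 2 h \left(19 + h\right)$ ($f{\left(h \right)} = -8 + \left(h + 19\right) \left(h + h\right) = -8 + \left(19 + h\right) 2 h = -8 + 2 h \left(19 + h\right)$)
$\frac{1}{f{\left(-10 \right)} + H{\left(p{\left(s,11 \right)},-28 \right)}} = \frac{1}{\left(-8 + 2 \left(-10\right)^{2} + 38 \left(-10\right)\right) - -168} = \frac{1}{\left(-8 + 2 \cdot 100 - 380\right) + 168} = \frac{1}{\left(-8 + 200 - 380\right) + 168} = \frac{1}{-188 + 168} = \frac{1}{-20} = - \frac{1}{20}$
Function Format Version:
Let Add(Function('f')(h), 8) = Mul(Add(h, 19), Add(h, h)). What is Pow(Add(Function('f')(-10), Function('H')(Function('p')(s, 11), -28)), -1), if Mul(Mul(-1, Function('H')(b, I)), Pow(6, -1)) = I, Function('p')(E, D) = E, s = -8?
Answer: Rational(-1, 20) ≈ -0.050000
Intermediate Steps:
Function('H')(b, I) = Mul(-6, I)
Function('f')(h) = Add(-8, Mul(2, h, Add(19, h))) (Function('f')(h) = Add(-8, Mul(Add(h, 19), Add(h, h))) = Add(-8, Mul(Add(19, h), Mul(2, h))) = Add(-8, Mul(2, h, Add(19, h))))
Pow(Add(Function('f')(-10), Function('H')(Function('p')(s, 11), -28)), -1) = Pow(Add(Add(-8, Mul(2, Pow(-10, 2)), Mul(38, -10)), Mul(-6, -28)), -1) = Pow(Add(Add(-8, Mul(2, 100), -380), 168), -1) = Pow(Add(Add(-8, 200, -380), 168), -1) = Pow(Add(-188, 168), -1) = Pow(-20, -1) = Rational(-1, 20)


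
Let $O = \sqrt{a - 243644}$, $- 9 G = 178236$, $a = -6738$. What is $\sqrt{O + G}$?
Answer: $\sqrt{-19804 + i \sqrt{250382}} \approx 1.778 + 140.74 i$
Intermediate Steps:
$G = -19804$ ($G = \left(- \frac{1}{9}\right) 178236 = -19804$)
$O = i \sqrt{250382}$ ($O = \sqrt{-6738 - 243644} = \sqrt{-250382} = i \sqrt{250382} \approx 500.38 i$)
$\sqrt{O + G} = \sqrt{i \sqrt{250382} - 19804} = \sqrt{-19804 + i \sqrt{250382}}$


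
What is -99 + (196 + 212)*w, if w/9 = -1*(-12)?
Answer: 43965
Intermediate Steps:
w = 108 (w = 9*(-1*(-12)) = 9*12 = 108)
-99 + (196 + 212)*w = -99 + (196 + 212)*108 = -99 + 408*108 = -99 + 44064 = 43965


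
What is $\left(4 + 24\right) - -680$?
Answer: $708$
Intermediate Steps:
$\left(4 + 24\right) - -680 = 28 + 680 = 708$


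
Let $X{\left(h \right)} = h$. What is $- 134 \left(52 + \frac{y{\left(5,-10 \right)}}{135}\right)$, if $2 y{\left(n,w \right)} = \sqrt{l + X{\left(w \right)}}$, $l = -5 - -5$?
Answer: $-6968 - \frac{67 i \sqrt{10}}{135} \approx -6968.0 - 1.5694 i$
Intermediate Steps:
$l = 0$ ($l = -5 + 5 = 0$)
$y{\left(n,w \right)} = \frac{\sqrt{w}}{2}$ ($y{\left(n,w \right)} = \frac{\sqrt{0 + w}}{2} = \frac{\sqrt{w}}{2}$)
$- 134 \left(52 + \frac{y{\left(5,-10 \right)}}{135}\right) = - 134 \left(52 + \frac{\frac{1}{2} \sqrt{-10}}{135}\right) = - 134 \left(52 + \frac{i \sqrt{10}}{2} \cdot \frac{1}{135}\right) = - 134 \left(52 + \frac{i \sqrt{10}}{270}\right) = -6968 - \frac{67 i \sqrt{10}}{135}$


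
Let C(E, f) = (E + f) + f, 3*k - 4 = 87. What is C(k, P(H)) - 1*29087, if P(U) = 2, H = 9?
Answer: -87158/3 ≈ -29053.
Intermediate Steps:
k = 91/3 (k = 4/3 + (⅓)*87 = 4/3 + 29 = 91/3 ≈ 30.333)
C(E, f) = E + 2*f
C(k, P(H)) - 1*29087 = (91/3 + 2*2) - 1*29087 = (91/3 + 4) - 29087 = 103/3 - 29087 = -87158/3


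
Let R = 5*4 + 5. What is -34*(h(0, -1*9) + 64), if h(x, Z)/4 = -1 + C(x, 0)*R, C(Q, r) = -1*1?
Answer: 1360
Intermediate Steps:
C(Q, r) = -1
R = 25 (R = 20 + 5 = 25)
h(x, Z) = -104 (h(x, Z) = 4*(-1 - 1*25) = 4*(-1 - 25) = 4*(-26) = -104)
-34*(h(0, -1*9) + 64) = -34*(-104 + 64) = -34*(-40) = 1360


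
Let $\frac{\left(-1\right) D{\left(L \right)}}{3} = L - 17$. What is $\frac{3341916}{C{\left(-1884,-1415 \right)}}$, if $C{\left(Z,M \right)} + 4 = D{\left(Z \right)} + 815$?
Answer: $\frac{1670958}{3257} \approx 513.04$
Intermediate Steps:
$D{\left(L \right)} = 51 - 3 L$ ($D{\left(L \right)} = - 3 \left(L - 17\right) = - 3 \left(-17 + L\right) = 51 - 3 L$)
$C{\left(Z,M \right)} = 862 - 3 Z$ ($C{\left(Z,M \right)} = -4 + \left(\left(51 - 3 Z\right) + 815\right) = -4 - \left(-866 + 3 Z\right) = 862 - 3 Z$)
$\frac{3341916}{C{\left(-1884,-1415 \right)}} = \frac{3341916}{862 - -5652} = \frac{3341916}{862 + 5652} = \frac{3341916}{6514} = 3341916 \cdot \frac{1}{6514} = \frac{1670958}{3257}$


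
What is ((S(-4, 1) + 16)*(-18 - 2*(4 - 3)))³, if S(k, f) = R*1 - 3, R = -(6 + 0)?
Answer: -2744000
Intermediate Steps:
R = -6 (R = -1*6 = -6)
S(k, f) = -9 (S(k, f) = -6*1 - 3 = -6 - 3 = -9)
((S(-4, 1) + 16)*(-18 - 2*(4 - 3)))³ = ((-9 + 16)*(-18 - 2*(4 - 3)))³ = (7*(-18 - 2*1))³ = (7*(-18 - 2))³ = (7*(-20))³ = (-140)³ = -2744000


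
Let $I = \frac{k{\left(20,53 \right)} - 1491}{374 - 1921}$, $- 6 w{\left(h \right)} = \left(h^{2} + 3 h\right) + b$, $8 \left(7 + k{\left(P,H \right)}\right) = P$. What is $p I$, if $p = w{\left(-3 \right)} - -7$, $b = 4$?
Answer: $\frac{18943}{3094} \approx 6.1225$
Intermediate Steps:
$k{\left(P,H \right)} = -7 + \frac{P}{8}$
$w{\left(h \right)} = - \frac{2}{3} - \frac{h}{2} - \frac{h^{2}}{6}$ ($w{\left(h \right)} = - \frac{\left(h^{2} + 3 h\right) + 4}{6} = - \frac{4 + h^{2} + 3 h}{6} = - \frac{2}{3} - \frac{h}{2} - \frac{h^{2}}{6}$)
$I = \frac{2991}{3094}$ ($I = \frac{\left(-7 + \frac{1}{8} \cdot 20\right) - 1491}{374 - 1921} = \frac{\left(-7 + \frac{5}{2}\right) - 1491}{-1547} = \left(- \frac{9}{2} - 1491\right) \left(- \frac{1}{1547}\right) = \left(- \frac{2991}{2}\right) \left(- \frac{1}{1547}\right) = \frac{2991}{3094} \approx 0.96671$)
$p = \frac{19}{3}$ ($p = \left(- \frac{2}{3} - - \frac{3}{2} - \frac{\left(-3\right)^{2}}{6}\right) - -7 = \left(- \frac{2}{3} + \frac{3}{2} - \frac{3}{2}\right) + 7 = - \frac{2}{3} + 7 = \frac{19}{3} \approx 6.3333$)
$p I = \frac{19}{3} \cdot \frac{2991}{3094} = \frac{18943}{3094}$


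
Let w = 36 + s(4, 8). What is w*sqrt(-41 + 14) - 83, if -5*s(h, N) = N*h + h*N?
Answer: -83 + 348*I*sqrt(3)/5 ≈ -83.0 + 120.55*I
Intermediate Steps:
s(h, N) = -2*N*h/5 (s(h, N) = -(N*h + h*N)/5 = -(N*h + N*h)/5 = -2*N*h/5)
w = 116/5 (w = 36 - 2/5*8*4 = 36 - 64/5 = 116/5 ≈ 23.200)
w*sqrt(-41 + 14) - 83 = 116*sqrt(-41 + 14)/5 - 83 = 116*sqrt(-27)/5 - 83 = 116*(3*I*sqrt(3))/5 - 83 = 348*I*sqrt(3)/5 - 83 = -83 + 348*I*sqrt(3)/5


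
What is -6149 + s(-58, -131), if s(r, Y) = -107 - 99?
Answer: -6355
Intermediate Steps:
s(r, Y) = -206
-6149 + s(-58, -131) = -6149 - 206 = -6355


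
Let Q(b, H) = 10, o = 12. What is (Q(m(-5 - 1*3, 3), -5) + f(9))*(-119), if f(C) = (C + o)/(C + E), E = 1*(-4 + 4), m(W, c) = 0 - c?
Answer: -4403/3 ≈ -1467.7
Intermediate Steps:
m(W, c) = -c
E = 0 (E = 1*0 = 0)
f(C) = (12 + C)/C (f(C) = (C + 12)/(C + 0) = (12 + C)/C)
(Q(m(-5 - 1*3, 3), -5) + f(9))*(-119) = (10 + (12 + 9)/9)*(-119) = (10 + (1/9)*21)*(-119) = (10 + 7/3)*(-119) = (37/3)*(-119) = -4403/3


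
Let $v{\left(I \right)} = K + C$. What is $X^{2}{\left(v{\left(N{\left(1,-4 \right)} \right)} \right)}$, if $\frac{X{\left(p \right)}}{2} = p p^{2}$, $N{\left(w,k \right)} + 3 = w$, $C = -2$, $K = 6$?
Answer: $16384$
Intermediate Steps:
$N{\left(w,k \right)} = -3 + w$
$v{\left(I \right)} = 4$ ($v{\left(I \right)} = 6 - 2 = 4$)
$X{\left(p \right)} = 2 p^{3}$ ($X{\left(p \right)} = 2 p p^{2} = 2 p^{3}$)
$X^{2}{\left(v{\left(N{\left(1,-4 \right)} \right)} \right)} = \left(2 \cdot 4^{3}\right)^{2} = \left(2 \cdot 64\right)^{2} = 128^{2} = 16384$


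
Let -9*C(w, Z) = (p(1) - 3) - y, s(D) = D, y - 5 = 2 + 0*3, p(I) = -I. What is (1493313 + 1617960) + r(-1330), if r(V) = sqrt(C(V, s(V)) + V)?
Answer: 3111273 + I*sqrt(11959)/3 ≈ 3.1113e+6 + 36.452*I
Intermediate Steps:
y = 7 (y = 5 + (2 + 0*3) = 5 + (2 + 0) = 5 + 2 = 7)
C(w, Z) = 11/9 (C(w, Z) = -((-1*1 - 3) - 1*7)/9 = -((-1 - 3) - 7)/9 = -(-4 - 7)/9 = -1/9*(-11) = 11/9)
r(V) = sqrt(11/9 + V)
(1493313 + 1617960) + r(-1330) = (1493313 + 1617960) + sqrt(11 + 9*(-1330))/3 = 3111273 + sqrt(11 - 11970)/3 = 3111273 + sqrt(-11959)/3 = 3111273 + (I*sqrt(11959))/3 = 3111273 + I*sqrt(11959)/3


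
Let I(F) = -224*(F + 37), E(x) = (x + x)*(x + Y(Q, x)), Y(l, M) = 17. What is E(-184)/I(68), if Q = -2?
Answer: -3841/1470 ≈ -2.6129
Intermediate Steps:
E(x) = 2*x*(17 + x) (E(x) = (x + x)*(x + 17) = (2*x)*(17 + x) = 2*x*(17 + x))
I(F) = -8288 - 224*F (I(F) = -224*(37 + F) = -8288 - 224*F)
E(-184)/I(68) = (2*(-184)*(17 - 184))/(-8288 - 224*68) = (2*(-184)*(-167))/(-8288 - 15232) = 61456/(-23520) = 61456*(-1/23520) = -3841/1470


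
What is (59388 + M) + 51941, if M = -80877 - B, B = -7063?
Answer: 37515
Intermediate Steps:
M = -73814 (M = -80877 - 1*(-7063) = -80877 + 7063 = -73814)
(59388 + M) + 51941 = (59388 - 73814) + 51941 = -14426 + 51941 = 37515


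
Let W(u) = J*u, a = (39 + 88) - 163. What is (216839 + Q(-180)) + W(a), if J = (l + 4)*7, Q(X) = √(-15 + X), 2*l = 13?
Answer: 214193 + I*√195 ≈ 2.1419e+5 + 13.964*I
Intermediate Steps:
l = 13/2 (l = (½)*13 = 13/2 ≈ 6.5000)
a = -36 (a = 127 - 163 = -36)
J = 147/2 (J = (13/2 + 4)*7 = (21/2)*7 = 147/2 ≈ 73.500)
W(u) = 147*u/2
(216839 + Q(-180)) + W(a) = (216839 + √(-15 - 180)) + (147/2)*(-36) = (216839 + √(-195)) - 2646 = (216839 + I*√195) - 2646 = 214193 + I*√195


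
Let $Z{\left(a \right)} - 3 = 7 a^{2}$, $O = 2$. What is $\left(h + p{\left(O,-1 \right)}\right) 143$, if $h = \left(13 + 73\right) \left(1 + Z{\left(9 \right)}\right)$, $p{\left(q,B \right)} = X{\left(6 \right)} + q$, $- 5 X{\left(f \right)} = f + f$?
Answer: $\frac{35110504}{5} \approx 7.0221 \cdot 10^{6}$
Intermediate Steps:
$Z{\left(a \right)} = 3 + 7 a^{2}$
$X{\left(f \right)} = - \frac{2 f}{5}$ ($X{\left(f \right)} = - \frac{f + f}{5} = - \frac{2 f}{5}$)
$p{\left(q,B \right)} = - \frac{12}{5} + q$ ($p{\left(q,B \right)} = \left(- \frac{2}{5}\right) 6 + q = - \frac{12}{5} + q$)
$h = 49106$ ($h = \left(13 + 73\right) \left(1 + \left(3 + 7 \cdot 9^{2}\right)\right) = 86 \left(1 + \left(3 + 7 \cdot 81\right)\right) = 86 \left(1 + \left(3 + 567\right)\right) = 86 \left(1 + 570\right) = 86 \cdot 571 = 49106$)
$\left(h + p{\left(O,-1 \right)}\right) 143 = \left(49106 + \left(- \frac{12}{5} + 2\right)\right) 143 = \left(49106 - \frac{2}{5}\right) 143 = \frac{245528}{5} \cdot 143 = \frac{35110504}{5}$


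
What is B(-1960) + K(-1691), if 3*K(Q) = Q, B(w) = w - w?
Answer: -1691/3 ≈ -563.67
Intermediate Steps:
B(w) = 0
K(Q) = Q/3
B(-1960) + K(-1691) = 0 + (⅓)*(-1691) = 0 - 1691/3 = -1691/3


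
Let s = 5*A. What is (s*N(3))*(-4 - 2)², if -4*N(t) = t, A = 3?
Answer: -405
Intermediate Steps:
N(t) = -t/4
s = 15 (s = 5*3 = 15)
(s*N(3))*(-4 - 2)² = (15*(-¼*3))*(-4 - 2)² = (15*(-¾))*(-6)² = -45/4*36 = -405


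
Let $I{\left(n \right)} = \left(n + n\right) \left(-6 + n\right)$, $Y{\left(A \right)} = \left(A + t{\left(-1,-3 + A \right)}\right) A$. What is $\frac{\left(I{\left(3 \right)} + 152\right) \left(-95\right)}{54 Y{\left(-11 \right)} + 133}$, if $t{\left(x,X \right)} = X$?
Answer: $- \frac{12730}{14983} \approx -0.84963$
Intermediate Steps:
$Y{\left(A \right)} = A \left(-3 + 2 A\right)$ ($Y{\left(A \right)} = \left(A + \left(-3 + A\right)\right) A = \left(-3 + 2 A\right) A = A \left(-3 + 2 A\right)$)
$I{\left(n \right)} = 2 n \left(-6 + n\right)$
$\frac{\left(I{\left(3 \right)} + 152\right) \left(-95\right)}{54 Y{\left(-11 \right)} + 133} = \frac{\left(2 \cdot 3 \left(-6 + 3\right) + 152\right) \left(-95\right)}{54 \left(- 11 \left(-3 + 2 \left(-11\right)\right)\right) + 133} = \frac{\left(2 \cdot 3 \left(-3\right) + 152\right) \left(-95\right)}{54 \left(- 11 \left(-3 - 22\right)\right) + 133} = \frac{\left(-18 + 152\right) \left(-95\right)}{54 \left(\left(-11\right) \left(-25\right)\right) + 133} = \frac{134 \left(-95\right)}{54 \cdot 275 + 133} = - \frac{12730}{14850 + 133} = - \frac{12730}{14983}$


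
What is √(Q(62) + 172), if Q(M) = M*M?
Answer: 4*√251 ≈ 63.372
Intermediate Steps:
Q(M) = M²
√(Q(62) + 172) = √(62² + 172) = √(3844 + 172) = √4016 = 4*√251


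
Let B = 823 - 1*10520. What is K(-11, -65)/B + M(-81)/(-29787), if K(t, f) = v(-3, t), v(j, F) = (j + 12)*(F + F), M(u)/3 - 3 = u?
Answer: 2722308/96281513 ≈ 0.028274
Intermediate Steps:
M(u) = 9 + 3*u
B = -9697 (B = 823 - 10520 = -9697)
v(j, F) = 2*F*(12 + j) (v(j, F) = (12 + j)*(2*F) = 2*F*(12 + j))
K(t, f) = 18*t (K(t, f) = 2*t*(12 - 3) = 2*t*9 = 18*t)
K(-11, -65)/B + M(-81)/(-29787) = (18*(-11))/(-9697) + (9 + 3*(-81))/(-29787) = -198*(-1/9697) + (9 - 243)*(-1/29787) = 198/9697 - 234*(-1/29787) = 198/9697 + 78/9929 = 2722308/96281513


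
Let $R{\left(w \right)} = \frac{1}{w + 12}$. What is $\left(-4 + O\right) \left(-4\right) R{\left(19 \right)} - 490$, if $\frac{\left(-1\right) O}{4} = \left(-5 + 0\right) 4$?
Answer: $- \frac{15494}{31} \approx -499.81$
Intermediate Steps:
$O = 80$ ($O = - 4 \left(-5 + 0\right) 4 = - 4 \left(\left(-5\right) 4\right) = \left(-4\right) \left(-20\right) = 80$)
$R{\left(w \right)} = \frac{1}{12 + w}$
$\left(-4 + O\right) \left(-4\right) R{\left(19 \right)} - 490 = \frac{\left(-4 + 80\right) \left(-4\right)}{12 + 19} - 490 = \frac{76 \left(-4\right)}{31} - 490 = \left(-304\right) \frac{1}{31} - 490 = - \frac{304}{31} - 490 = - \frac{15494}{31}$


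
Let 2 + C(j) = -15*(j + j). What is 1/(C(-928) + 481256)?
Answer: 1/509094 ≈ 1.9643e-6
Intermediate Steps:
C(j) = -2 - 30*j (C(j) = -2 - 15*(j + j) = -2 - 30*j)
1/(C(-928) + 481256) = 1/((-2 - 30*(-928)) + 481256) = 1/((-2 + 27840) + 481256) = 1/(27838 + 481256) = 1/509094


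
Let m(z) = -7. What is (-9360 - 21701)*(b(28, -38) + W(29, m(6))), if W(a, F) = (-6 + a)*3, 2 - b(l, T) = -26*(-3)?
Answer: 217427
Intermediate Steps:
b(l, T) = -76 (b(l, T) = 2 - (-26)*(-3) = 2 - 1*78 = 2 - 78 = -76)
W(a, F) = -18 + 3*a
(-9360 - 21701)*(b(28, -38) + W(29, m(6))) = (-9360 - 21701)*(-76 + (-18 + 3*29)) = -31061*(-76 + (-18 + 87)) = -31061*(-76 + 69) = -31061*(-7) = 217427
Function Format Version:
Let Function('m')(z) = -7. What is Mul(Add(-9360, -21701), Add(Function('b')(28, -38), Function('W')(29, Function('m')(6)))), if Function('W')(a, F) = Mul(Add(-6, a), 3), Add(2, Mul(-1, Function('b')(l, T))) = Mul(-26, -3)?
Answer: 217427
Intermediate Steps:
Function('b')(l, T) = -76 (Function('b')(l, T) = Add(2, Mul(-1, Mul(-26, -3))) = Add(2, Mul(-1, 78)) = Add(2, -78) = -76)
Function('W')(a, F) = Add(-18, Mul(3, a))
Mul(Add(-9360, -21701), Add(Function('b')(28, -38), Function('W')(29, Function('m')(6)))) = Mul(Add(-9360, -21701), Add(-76, Add(-18, Mul(3, 29)))) = Mul(-31061, Add(-76, Add(-18, 87))) = Mul(-31061, Add(-76, 69)) = Mul(-31061, -7) = 217427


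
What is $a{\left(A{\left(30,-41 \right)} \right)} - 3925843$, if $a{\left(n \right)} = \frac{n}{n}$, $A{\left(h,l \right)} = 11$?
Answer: $-3925842$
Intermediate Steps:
$a{\left(n \right)} = 1$
$a{\left(A{\left(30,-41 \right)} \right)} - 3925843 = 1 - 3925843 = -3925842$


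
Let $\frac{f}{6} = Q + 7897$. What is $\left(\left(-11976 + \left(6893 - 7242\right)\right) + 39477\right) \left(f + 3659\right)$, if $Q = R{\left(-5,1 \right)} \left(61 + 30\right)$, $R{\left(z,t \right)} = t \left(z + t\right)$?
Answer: $1326565264$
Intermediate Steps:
$R{\left(z,t \right)} = t \left(t + z\right)$
$Q = -364$ ($Q = 1 \left(1 - 5\right) \left(61 + 30\right) = 1 \left(-4\right) 91 = \left(-4\right) 91 = -364$)
$f = 45198$ ($f = 6 \left(-364 + 7897\right) = 6 \cdot 7533 = 45198$)
$\left(\left(-11976 + \left(6893 - 7242\right)\right) + 39477\right) \left(f + 3659\right) = \left(\left(-11976 + \left(6893 - 7242\right)\right) + 39477\right) \left(45198 + 3659\right) = \left(\left(-11976 - 349\right) + 39477\right) 48857 = \left(-12325 + 39477\right) 48857 = 27152 \cdot 48857 = 1326565264$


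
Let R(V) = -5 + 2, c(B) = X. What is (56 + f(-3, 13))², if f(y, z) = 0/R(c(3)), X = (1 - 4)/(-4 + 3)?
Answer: 3136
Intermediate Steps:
X = 3 (X = -3/(-1) = -3*(-1) = 3)
c(B) = 3
R(V) = -3
f(y, z) = 0 (f(y, z) = 0/(-3) = 0*(-⅓) = 0)
(56 + f(-3, 13))² = (56 + 0)² = 56² = 3136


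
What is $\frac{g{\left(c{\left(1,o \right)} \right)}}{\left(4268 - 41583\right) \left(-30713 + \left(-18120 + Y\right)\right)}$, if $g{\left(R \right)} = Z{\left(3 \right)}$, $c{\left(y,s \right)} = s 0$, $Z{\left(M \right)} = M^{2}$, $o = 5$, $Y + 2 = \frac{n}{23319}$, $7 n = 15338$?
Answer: $\frac{1469097}{297455336517355} \approx 4.9389 \cdot 10^{-9}$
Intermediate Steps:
$n = \frac{15338}{7}$ ($n = \frac{1}{7} \cdot 15338 = \frac{15338}{7} \approx 2191.1$)
$Y = - \frac{311128}{163233}$ ($Y = -2 + \frac{15338}{7 \cdot 23319} = -2 + \frac{15338}{7} \cdot \frac{1}{23319} = -2 + \frac{15338}{163233} = - \frac{311128}{163233} \approx -1.906$)
$c{\left(y,s \right)} = 0$
$g{\left(R \right)} = 9$ ($g{\left(R \right)} = 3^{2} = 9$)
$\frac{g{\left(c{\left(1,o \right)} \right)}}{\left(4268 - 41583\right) \left(-30713 + \left(-18120 + Y\right)\right)} = \frac{9}{\left(4268 - 41583\right) \left(-30713 - \frac{2958093088}{163233}\right)} = \frac{9}{\left(-37315\right) \left(-30713 - \frac{2958093088}{163233}\right)} = \frac{9}{\left(-37315\right) \left(- \frac{7971468217}{163233}\right)} = \frac{9}{\frac{297455336517355}{163233}} = 9 \cdot \frac{163233}{297455336517355} = \frac{1469097}{297455336517355}$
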